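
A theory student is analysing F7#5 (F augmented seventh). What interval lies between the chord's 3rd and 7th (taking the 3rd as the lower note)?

diminished 5th

The chord tones of F augmented seventh are F, A, C#, Eb.
3rd = A; 7th = Eb.
5 letter names make it a fifth; at 6 semitones (a half step narrower than perfect) the quality is diminished.
This 3–7 tritone is the characteristic tension at the heart of the dominant sound.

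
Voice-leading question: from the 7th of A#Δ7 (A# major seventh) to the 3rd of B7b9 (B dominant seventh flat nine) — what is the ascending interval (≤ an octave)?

A#Δ7 (A# major seventh) has G## as its 7th, and B7b9 (B dominant seventh flat nine) has D# as its 3rd.
G## up to D# is 6 semitones, a half step narrower than a perfect fifth, so the interval is diminished.

diminished fifth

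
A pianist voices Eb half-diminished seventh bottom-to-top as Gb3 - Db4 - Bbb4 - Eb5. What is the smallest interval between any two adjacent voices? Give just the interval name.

augmented fourth

Adjacent intervals: Gb3→Db4 = perfect fifth; Db4→Bbb4 = minor sixth; Bbb4→Eb5 = augmented fourth.
The smallest is Bbb4 to Eb5, an augmented fourth (6 semitones).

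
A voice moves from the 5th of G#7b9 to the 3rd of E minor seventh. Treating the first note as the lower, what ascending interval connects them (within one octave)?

The 5th of G#7b9 is D#; the 3rd of E minor seventh is G.
4 letter names make it a fourth; at 4 semitones (a half step narrower than perfect) the quality is diminished.

d4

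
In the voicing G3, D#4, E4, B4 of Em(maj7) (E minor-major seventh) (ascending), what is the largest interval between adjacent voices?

Adjacent intervals: G3→D#4 = augmented fifth; D#4→E4 = minor second; E4→B4 = perfect fifth.
The largest is G3 to D#4, an augmented fifth (8 semitones).

augmented fifth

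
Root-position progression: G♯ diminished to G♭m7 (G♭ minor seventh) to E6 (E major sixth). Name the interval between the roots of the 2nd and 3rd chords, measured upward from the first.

The roots are G♭ and E.
From G♭ to E: 10 semitones over a sixth = augmented.

A6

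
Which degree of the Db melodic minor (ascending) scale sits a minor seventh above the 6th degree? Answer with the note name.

Ab

The scale is Db Eb Fb Gb Ab Bb C.
The 6th degree is Bb; a minor seventh above that is Ab — scale degree 5.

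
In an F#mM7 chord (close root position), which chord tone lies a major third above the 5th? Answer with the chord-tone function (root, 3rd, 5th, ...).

7th

F#m(maj7) is spelled F#-A-C#-E#.
The 5th is C#. A major third above C# is E#.
E# is the chord's 7th.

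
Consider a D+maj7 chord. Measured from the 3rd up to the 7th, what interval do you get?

D augmented major seventh is spelled D, F#, A#, C#.
That puts F# below C#.
From F# to C# is 7 semitones, exactly the perfect fifth.

perfect 5th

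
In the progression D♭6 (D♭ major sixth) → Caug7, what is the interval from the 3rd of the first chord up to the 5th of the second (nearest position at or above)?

The 3rd of D♭6 (D♭ major sixth) is F; the 5th of Caug7 is G♯.
2 letter names make it a second; at 3 semitones (a half step wider than major) the quality is augmented.

augmented 2nd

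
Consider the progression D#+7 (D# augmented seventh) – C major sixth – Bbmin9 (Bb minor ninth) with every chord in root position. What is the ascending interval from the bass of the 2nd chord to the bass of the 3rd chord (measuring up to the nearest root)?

The roots are C and Bb.
7 letter names make it a seventh; at 10 semitones (a half step narrower than major) the quality is minor.

minor seventh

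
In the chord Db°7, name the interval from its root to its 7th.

diminished 7th

Db diminished seventh: Db–Fb–Abb–Cbb.
The root is Db and the 7th is Cbb.
Db up to Cbb is 9 semitones, a whole step narrower than a major seventh, so the interval is diminished.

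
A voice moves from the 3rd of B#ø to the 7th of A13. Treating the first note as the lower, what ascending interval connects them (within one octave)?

diminished 4th

B#ø has D# as its 3rd, and A13 has G as its 7th.
4 letter names make it a fourth; at 4 semitones (a half step narrower than perfect) the quality is diminished.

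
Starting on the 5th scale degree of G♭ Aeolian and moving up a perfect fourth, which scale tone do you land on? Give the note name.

Gb

The scale is G♭ A♭ B𝄫 C♭ D♭ E𝄫 F♭.
The 5th scale degree is D♭; a perfect fourth above that is G♭ — scale degree 1.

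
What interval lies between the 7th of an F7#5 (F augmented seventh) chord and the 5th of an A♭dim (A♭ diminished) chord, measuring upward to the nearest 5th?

diminished 8th

The 7th of F7#5 (F augmented seventh) is E♭; the 5th of A♭dim (A♭ diminished) is E𝄫.
8 letter names make it an octave; at 11 semitones (a half step narrower than perfect) the quality is diminished.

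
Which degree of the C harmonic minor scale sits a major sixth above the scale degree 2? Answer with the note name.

B

The scale is C D Eb F G Ab B.
The scale degree 2 is D; a major sixth above that is B — scale degree 7.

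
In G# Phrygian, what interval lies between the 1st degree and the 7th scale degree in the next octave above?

G# phrygian: G# A B C# D# E F#.
So we need the interval from G# up to F#.
From G# to F#: 22 semitones over a fourteenth = minor.

m14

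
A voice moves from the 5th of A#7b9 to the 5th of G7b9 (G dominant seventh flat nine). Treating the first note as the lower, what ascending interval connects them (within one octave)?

The 5th of A#7b9 is E#; the 5th of G7b9 (G dominant seventh flat nine) is D.
From E# to D: 9 semitones over a seventh = diminished.

d7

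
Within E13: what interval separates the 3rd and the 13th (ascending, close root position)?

perfect 11th

E13 (E dominant thirteenth): E, G♯, B, D, F♯, C♯.
3rd = G♯; 13th = C♯.
Counting 11 letters and 17 half steps from G♯ gives a perfect eleventh.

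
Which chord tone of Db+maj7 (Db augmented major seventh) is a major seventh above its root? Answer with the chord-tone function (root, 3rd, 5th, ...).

7th

Dbmaj7#5: Db, F, A, C.
The root is Db. A major seventh above Db is C.
C is the chord's 7th.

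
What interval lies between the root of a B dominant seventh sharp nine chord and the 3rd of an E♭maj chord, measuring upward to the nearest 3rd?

B dominant seventh sharp nine has B as its root, and E♭maj has G as its 3rd.
From B to G: 8 semitones over a sixth = minor.

minor sixth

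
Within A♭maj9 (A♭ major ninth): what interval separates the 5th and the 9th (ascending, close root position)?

perfect 5th

A♭maj9 is spelled A♭-C-E♭-G-B♭.
That puts E♭ below B♭.
From E♭ to B♭ is 7 semitones, exactly the perfect fifth.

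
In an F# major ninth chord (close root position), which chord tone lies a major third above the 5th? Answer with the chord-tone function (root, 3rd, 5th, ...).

7th

The chord tones of F#maj9 are F#, A#, C#, E#, G#.
The 5th is C#. A major third above C# is E#.
E# is the chord's 7th.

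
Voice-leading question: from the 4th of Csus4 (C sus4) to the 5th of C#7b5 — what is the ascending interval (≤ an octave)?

Csus4 (C sus4) has F as its 4th, and C#7b5 has G as its 5th.
Counting 2 letters and 2 half steps from F gives a major second.

M2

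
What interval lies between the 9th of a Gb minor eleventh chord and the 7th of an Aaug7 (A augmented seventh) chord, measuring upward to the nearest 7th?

The 9th of Gb minor eleventh is Ab; the 7th of Aaug7 (A augmented seventh) is G.
Counting 7 letters and 11 half steps from Ab gives a major seventh.

major seventh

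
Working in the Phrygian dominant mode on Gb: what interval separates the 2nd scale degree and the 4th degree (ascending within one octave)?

Gb phrygian dominant: Gb Abb Bb Cb Db Ebb Fb.
The 2nd scale degree is Abb and the scale degree 4 is Cb.
Counting 3 letters and 4 half steps from Abb gives a major third.

major 3rd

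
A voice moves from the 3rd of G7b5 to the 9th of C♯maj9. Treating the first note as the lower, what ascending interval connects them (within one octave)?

major 3rd

The 3rd of G7b5 is B; the 9th of C♯maj9 is D♯.
B up to D♯ spans 3 letter names and 4 semitones — a major third.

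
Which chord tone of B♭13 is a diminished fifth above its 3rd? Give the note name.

Ab

The chord tones of B♭13 (B♭ dominant thirteenth) are B♭, D, F, A♭, C, G.
The 3rd is D. A diminished fifth above D is A♭.
A♭ is the chord's 7th.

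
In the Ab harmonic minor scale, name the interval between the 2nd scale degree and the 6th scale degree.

Ab harmonic minor: Ab Bb Cb Db Eb Fb G.
So we need the interval from Bb up to Fb.
Bb up to Fb is 6 semitones, a half step narrower than a perfect fifth, so the interval is diminished.

diminished fifth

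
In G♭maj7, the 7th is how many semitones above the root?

The chord tones of G♭maj7 (G♭ major seventh) are G♭-B♭-D♭-F.
G♭ to F is a major seventh: 11 semitones.

11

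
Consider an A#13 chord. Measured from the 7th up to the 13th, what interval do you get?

A# dominant thirteenth: A#-C##-E#-G#-B#-F##.
The 7th is G# and the 13th is F##.
From G# to F## is 11 semitones, exactly the major seventh.

major 7th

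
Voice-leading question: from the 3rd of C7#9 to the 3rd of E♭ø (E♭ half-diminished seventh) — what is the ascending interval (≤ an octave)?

C7#9 has E as its 3rd, and E♭ø (E♭ half-diminished seventh) has G♭ as its 3rd.
3 letter names make it a third; at 2 semitones (a whole step narrower than major) the quality is diminished.

diminished third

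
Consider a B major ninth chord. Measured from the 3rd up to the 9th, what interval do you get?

minor 7th

Bmaj9 is spelled B–D#–F#–A#–C#.
3rd = D#; 9th = C#.
7 letter names make it a seventh; at 10 semitones (a half step narrower than major) the quality is minor.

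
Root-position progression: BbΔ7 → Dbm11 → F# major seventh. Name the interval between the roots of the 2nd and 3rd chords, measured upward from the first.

augmented third

The roots are Db and F#.
3 letter names make it a third; at 5 semitones (a half step wider than major) the quality is augmented.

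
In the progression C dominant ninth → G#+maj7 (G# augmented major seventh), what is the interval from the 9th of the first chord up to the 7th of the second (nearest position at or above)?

The 9th of C dominant ninth is D; the 7th of G#+maj7 (G# augmented major seventh) is F##.
D up to F## is 5 semitones, a half step wider than a major third, so the interval is augmented.

augmented third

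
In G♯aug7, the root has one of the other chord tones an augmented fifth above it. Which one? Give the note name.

Spelling the chord: G♯–B♯–D𝄪–F♯.
The root is G♯. An augmented fifth above G♯ is D𝄪.
D𝄪 is the chord's 5th.

D##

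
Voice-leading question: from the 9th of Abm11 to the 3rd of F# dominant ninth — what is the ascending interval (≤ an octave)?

Abm11 has Bb as its 9th, and F# dominant ninth has A# as its 3rd.
From Bb to A#: 12 semitones over a seventh = augmented.

augmented seventh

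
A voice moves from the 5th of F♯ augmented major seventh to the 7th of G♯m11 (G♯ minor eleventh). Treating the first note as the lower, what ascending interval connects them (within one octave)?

F♯ augmented major seventh has C𝄪 as its 5th, and G♯m11 (G♯ minor eleventh) has F♯ as its 7th.
From C𝄪 to F♯: 4 semitones over a fourth = diminished.

d4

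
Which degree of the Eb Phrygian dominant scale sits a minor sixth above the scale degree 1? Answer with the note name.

Cb

The scale is Eb Fb G Ab Bb Cb Db.
The scale degree 1 is Eb; a minor sixth above that is Cb — scale degree 6.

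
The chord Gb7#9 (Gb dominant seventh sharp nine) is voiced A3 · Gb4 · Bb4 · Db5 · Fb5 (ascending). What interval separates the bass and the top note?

The outer voices are A3 and Fb5.
13 letter names make it a thirteenth; at 19 semitones (a whole step narrower than major) the quality is diminished.

d13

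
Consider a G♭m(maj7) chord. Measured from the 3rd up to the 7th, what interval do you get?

augmented 5th

The chord tones of G♭mM7 are G♭–B𝄫–D♭–F.
3rd = B𝄫; 7th = F.
B𝄫 up to F is 8 semitones, a half step wider than a perfect fifth, so the interval is augmented.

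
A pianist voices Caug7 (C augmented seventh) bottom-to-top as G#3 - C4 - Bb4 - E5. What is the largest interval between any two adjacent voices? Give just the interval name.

Adjacent intervals: G#3→C4 = diminished fourth; C4→Bb4 = minor seventh; Bb4→E5 = augmented fourth.
The largest is C4 to Bb4, a minor seventh (10 semitones).

minor seventh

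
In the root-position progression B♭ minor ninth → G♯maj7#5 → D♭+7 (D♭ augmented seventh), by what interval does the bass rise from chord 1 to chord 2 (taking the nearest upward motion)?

The roots are B♭ and G♯.
From B♭ to G♯: 10 semitones over a sixth = augmented.

augmented sixth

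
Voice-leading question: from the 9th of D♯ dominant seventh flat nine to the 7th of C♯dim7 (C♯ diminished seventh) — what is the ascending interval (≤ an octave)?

diminished 5th

D♯ dominant seventh flat nine has E as its 9th, and C♯dim7 (C♯ diminished seventh) has B♭ as its 7th.
5 letter names make it a fifth; at 6 semitones (a half step narrower than perfect) the quality is diminished.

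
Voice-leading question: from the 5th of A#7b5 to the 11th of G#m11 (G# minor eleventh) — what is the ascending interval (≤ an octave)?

major sixth

The 5th of A#7b5 is E; the 11th of G#m11 (G# minor eleventh) is C#.
Counting 6 letters and 9 half steps from E gives a major sixth.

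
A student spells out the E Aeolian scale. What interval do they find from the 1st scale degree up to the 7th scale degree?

minor 7th

E natural minor: E F♯ G A B C D.
That puts E below D.
From E to D: 10 semitones over a seventh = minor.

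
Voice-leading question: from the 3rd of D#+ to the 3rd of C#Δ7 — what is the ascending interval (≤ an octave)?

The 3rd of D#+ is F##; the 3rd of C#Δ7 is E#.
7 letter names make it a seventh; at 10 semitones (a half step narrower than major) the quality is minor.

minor seventh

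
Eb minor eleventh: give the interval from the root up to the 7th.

m7

The chord tones of Ebm11 are Eb, Gb, Bb, Db, F, Ab.
The root is Eb and the 7th is Db.
7 letter names make it a seventh; at 10 semitones (a half step narrower than major) the quality is minor.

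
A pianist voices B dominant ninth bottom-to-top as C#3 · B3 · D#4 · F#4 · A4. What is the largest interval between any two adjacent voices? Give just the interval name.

Adjacent intervals: C#3→B3 = minor seventh; B3→D#4 = major third; D#4→F#4 = minor third; F#4→A4 = minor third.
The largest is C#3 to B3, a minor seventh (10 semitones).

minor seventh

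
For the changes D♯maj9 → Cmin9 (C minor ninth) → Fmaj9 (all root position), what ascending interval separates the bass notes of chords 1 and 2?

The roots are D♯ and C.
D♯ up to C is 9 semitones, a whole step narrower than a major seventh, so the interval is diminished.

d7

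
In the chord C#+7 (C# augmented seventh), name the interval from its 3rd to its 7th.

C# augmented seventh is spelled C#–E#–G##–B.
3rd = E#; 7th = B.
E# up to B is 6 semitones, a half step narrower than a perfect fifth, so the interval is diminished.

diminished 5th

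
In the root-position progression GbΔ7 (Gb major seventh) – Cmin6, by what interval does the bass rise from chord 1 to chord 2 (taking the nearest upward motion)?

augmented fourth

The roots are Gb and C.
4 letter names make it a fourth; at 6 semitones (a half step wider than perfect) the quality is augmented.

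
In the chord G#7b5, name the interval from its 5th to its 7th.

G# dominant seventh flat five is spelled G# B# D F#.
The 5th is D and the 7th is F#.
From D to F# is 4 semitones, exactly the major third.

major 3rd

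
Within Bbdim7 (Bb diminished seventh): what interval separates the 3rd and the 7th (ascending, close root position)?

Bb°7: Bb Db Fb Abb.
That puts Db below Abb.
5 letter names make it a fifth; at 6 semitones (a half step narrower than perfect) the quality is diminished.

diminished fifth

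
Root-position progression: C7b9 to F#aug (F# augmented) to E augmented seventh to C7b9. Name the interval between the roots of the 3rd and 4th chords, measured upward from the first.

The roots are E and C.
6 letter names make it a sixth; at 8 semitones (a half step narrower than major) the quality is minor.

minor sixth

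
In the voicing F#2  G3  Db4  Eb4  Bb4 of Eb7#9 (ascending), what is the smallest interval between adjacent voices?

Adjacent intervals: F#2→G3 = minor ninth; G3→Db4 = diminished fifth; Db4→Eb4 = major second; Eb4→Bb4 = perfect fifth.
The smallest is Db4 to Eb4, a major second (2 semitones).

M2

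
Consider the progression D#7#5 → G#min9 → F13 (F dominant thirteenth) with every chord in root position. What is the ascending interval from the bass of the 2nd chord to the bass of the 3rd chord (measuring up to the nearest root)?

diminished seventh

The roots are G# and F.
G# up to F is 9 semitones, a whole step narrower than a major seventh, so the interval is diminished.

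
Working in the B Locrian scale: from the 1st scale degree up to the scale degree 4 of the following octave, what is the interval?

B locrian: B C D E F G A.
So we need the interval from B up to E.
From B to E is 17 semitones, exactly the perfect eleventh.

P11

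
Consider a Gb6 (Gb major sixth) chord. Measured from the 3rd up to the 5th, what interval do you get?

Spelling the chord: Gb Bb Db Eb.
So we need the interval from Bb up to Db.
3 letter names make it a third; at 3 semitones (a half step narrower than major) the quality is minor.

minor third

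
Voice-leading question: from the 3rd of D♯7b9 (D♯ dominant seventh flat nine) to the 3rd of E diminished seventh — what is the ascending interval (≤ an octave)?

D♯7b9 (D♯ dominant seventh flat nine) has F𝄪 as its 3rd, and E diminished seventh has G as its 3rd.
From F𝄪 to G: 0 semitones over a second = diminished.

diminished 2nd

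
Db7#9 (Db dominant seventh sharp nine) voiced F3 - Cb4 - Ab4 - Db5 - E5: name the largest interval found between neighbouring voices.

Adjacent intervals: F3→Cb4 = diminished fifth; Cb4→Ab4 = major sixth; Ab4→Db5 = perfect fourth; Db5→E5 = augmented second.
The largest is Cb4 to Ab4, a major sixth (9 semitones).

M6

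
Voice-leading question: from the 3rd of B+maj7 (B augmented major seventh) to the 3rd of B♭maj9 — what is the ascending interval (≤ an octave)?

The 3rd of B+maj7 (B augmented major seventh) is D♯; the 3rd of B♭maj9 is D.
D♯ up to D is 11 semitones, a half step narrower than a perfect octave, so the interval is diminished.

d8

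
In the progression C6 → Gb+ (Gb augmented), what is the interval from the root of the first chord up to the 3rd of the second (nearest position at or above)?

The root of C6 is C; the 3rd of Gb+ (Gb augmented) is Bb.
7 letter names make it a seventh; at 10 semitones (a half step narrower than major) the quality is minor.

minor seventh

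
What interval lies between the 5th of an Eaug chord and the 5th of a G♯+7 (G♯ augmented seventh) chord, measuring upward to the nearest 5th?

major 3rd

The 5th of Eaug is B♯; the 5th of G♯+7 (G♯ augmented seventh) is D𝄪.
Counting 3 letters and 4 half steps from B♯ gives a major third.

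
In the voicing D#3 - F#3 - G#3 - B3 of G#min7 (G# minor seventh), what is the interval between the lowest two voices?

minor 3rd

Those voices are D#3 and F#3.
From D# to F#: 3 semitones over a third = minor.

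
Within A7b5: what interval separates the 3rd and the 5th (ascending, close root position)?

diminished third

Spelling the chord: A–C#–Eb–G.
So we need the interval from C# up to Eb.
3 letter names make it a third; at 2 semitones (a whole step narrower than major) the quality is diminished.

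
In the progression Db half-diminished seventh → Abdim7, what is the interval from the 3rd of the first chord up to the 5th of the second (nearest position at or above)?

Db half-diminished seventh has Fb as its 3rd, and Abdim7 has Ebb as its 5th.
7 letter names make it a seventh; at 10 semitones (a half step narrower than major) the quality is minor.

minor seventh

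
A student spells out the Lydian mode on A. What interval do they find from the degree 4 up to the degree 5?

m2

The scale runs A B C# D# E F# G#.
The degree 4 is D# and the degree 5 is E.
D# up to E is 1 semitone, a half step narrower than a major second, so the interval is minor.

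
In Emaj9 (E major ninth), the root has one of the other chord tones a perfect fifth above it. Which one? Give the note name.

Emaj9 is spelled E, G♯, B, D♯, F♯.
The root is E. A perfect fifth above E is B.
B is the chord's 5th.

B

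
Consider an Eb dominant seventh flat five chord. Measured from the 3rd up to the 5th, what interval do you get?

diminished 3rd

Spelling the chord: Eb G Bbb Db.
3rd = G; 5th = Bbb.
From G to Bbb: 2 semitones over a third = diminished.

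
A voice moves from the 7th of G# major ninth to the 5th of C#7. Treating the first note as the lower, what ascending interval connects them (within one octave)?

G# major ninth has F## as its 7th, and C#7 has G# as its 5th.
2 letter names make it a second; at 1 semitone (a half step narrower than major) the quality is minor.

minor second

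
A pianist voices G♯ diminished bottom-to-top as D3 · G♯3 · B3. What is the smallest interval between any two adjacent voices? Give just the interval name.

minor third

Adjacent intervals: D3→G♯3 = augmented fourth; G♯3→B3 = minor third.
The smallest is G♯3 to B3, a minor third (3 semitones).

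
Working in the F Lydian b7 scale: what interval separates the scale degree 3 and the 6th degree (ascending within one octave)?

Spelling the F Lydian b7 scale: F G A B C D E♭.
The scale degree 3 is A and the degree 6 is D.
From A to D is 5 semitones, exactly the perfect fourth.

perfect 4th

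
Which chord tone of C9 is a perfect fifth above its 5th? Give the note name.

Spelling the chord: C, E, G, B♭, D.
The 5th is G. A perfect fifth above G is D.
D is the chord's 9th.

D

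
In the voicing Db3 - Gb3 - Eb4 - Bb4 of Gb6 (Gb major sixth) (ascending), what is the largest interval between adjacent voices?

Adjacent intervals: Db3→Gb3 = perfect fourth; Gb3→Eb4 = major sixth; Eb4→Bb4 = perfect fifth.
The largest is Gb3 to Eb4, a major sixth (9 semitones).

major sixth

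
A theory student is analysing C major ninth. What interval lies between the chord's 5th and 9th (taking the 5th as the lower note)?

perfect fifth

Cmaj9 is spelled C E G B D.
5th = G; 9th = D.
Counting 5 letters and 7 half steps from G gives a perfect fifth.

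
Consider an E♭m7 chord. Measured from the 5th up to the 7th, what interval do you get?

E♭-7 is spelled E♭–G♭–B♭–D♭.
So we need the interval from B♭ up to D♭.
B♭ up to D♭ is 3 semitones, a half step narrower than a major third, so the interval is minor.

minor third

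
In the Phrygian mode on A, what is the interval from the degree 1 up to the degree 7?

The scale runs A B♭ C D E F G.
So we need the interval from A up to G.
7 letter names make it a seventh; at 10 semitones (a half step narrower than major) the quality is minor.

minor 7th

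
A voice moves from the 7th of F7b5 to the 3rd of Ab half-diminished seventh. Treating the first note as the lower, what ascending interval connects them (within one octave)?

F7b5 has Eb as its 7th, and Ab half-diminished seventh has Cb as its 3rd.
Eb up to Cb is 8 semitones, a half step narrower than a major sixth, so the interval is minor.

minor sixth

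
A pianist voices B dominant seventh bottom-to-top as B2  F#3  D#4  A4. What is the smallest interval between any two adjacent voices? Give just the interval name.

Adjacent intervals: B2→F#3 = perfect fifth; F#3→D#4 = major sixth; D#4→A4 = diminished fifth.
The smallest is D#4 to A4, a diminished fifth (6 semitones).

diminished fifth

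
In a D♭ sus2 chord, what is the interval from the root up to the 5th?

perfect 5th

The chord tones of D♭ sus2 are D♭–E♭–A♭.
So we need the interval from D♭ up to A♭.
Counting 5 letters and 7 half steps from D♭ gives a perfect fifth.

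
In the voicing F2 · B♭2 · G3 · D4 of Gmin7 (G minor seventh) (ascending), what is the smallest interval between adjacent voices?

perfect 4th

Adjacent intervals: F2→B♭2 = perfect fourth; B♭2→G3 = major sixth; G3→D4 = perfect fifth.
The smallest is F2 to B♭2, a perfect fourth (5 semitones).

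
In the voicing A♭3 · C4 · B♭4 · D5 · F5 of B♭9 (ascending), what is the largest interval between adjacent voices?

Adjacent intervals: A♭3→C4 = major third; C4→B♭4 = minor seventh; B♭4→D5 = major third; D5→F5 = minor third.
The largest is C4 to B♭4, a minor seventh (10 semitones).

minor seventh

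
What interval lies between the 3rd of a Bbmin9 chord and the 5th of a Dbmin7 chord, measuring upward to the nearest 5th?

perfect fifth

The 3rd of Bbmin9 is Db; the 5th of Dbmin7 is Ab.
From Db to Ab is 7 semitones, exactly the perfect fifth.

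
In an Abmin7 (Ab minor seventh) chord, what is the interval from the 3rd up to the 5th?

Spelling the chord: Ab, Cb, Eb, Gb.
So we need the interval from Cb up to Eb.
Cb up to Eb spans 3 letter names and 4 semitones — a major third.

major third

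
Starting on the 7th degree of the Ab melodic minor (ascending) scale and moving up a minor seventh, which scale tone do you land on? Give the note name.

The scale is Ab Bb Cb Db Eb F G.
The 7th degree is G; a minor seventh above that is F — scale degree 6.

F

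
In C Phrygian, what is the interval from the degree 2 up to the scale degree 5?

A4

The scale runs C Db Eb F G Ab Bb.
That puts Db below G.
From Db to G: 6 semitones over a fourth = augmented.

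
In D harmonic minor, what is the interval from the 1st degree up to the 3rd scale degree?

Spelling D harmonic minor: D E F G A Bb C#.
So we need the interval from D up to F.
3 letter names make it a third; at 3 semitones (a half step narrower than major) the quality is minor.

minor third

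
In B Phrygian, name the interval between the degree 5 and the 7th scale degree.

m3

B phrygian: B C D E F# G A.
Degree 5 = F#; scale degree 7 = A.
From F# to A: 3 semitones over a third = minor.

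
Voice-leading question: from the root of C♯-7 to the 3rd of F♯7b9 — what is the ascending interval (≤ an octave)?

The root of C♯-7 is C♯; the 3rd of F♯7b9 is A♯.
Counting 6 letters and 9 half steps from C♯ gives a major sixth.

M6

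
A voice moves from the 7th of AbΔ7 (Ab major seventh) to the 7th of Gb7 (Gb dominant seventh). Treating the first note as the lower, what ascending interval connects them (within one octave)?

AbΔ7 (Ab major seventh) has G as its 7th, and Gb7 (Gb dominant seventh) has Fb as its 7th.
From G to Fb: 9 semitones over a seventh = diminished.

diminished 7th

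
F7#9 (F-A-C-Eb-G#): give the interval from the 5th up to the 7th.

minor third

The 5th is C and the 7th is Eb.
C up to Eb is 3 semitones, a half step narrower than a major third, so the interval is minor.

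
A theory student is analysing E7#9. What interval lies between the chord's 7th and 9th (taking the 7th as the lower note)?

E dominant seventh sharp nine: E G♯ B D F𝄪.
The 7th is D and the 9th is F𝄪.
From D to F𝄪: 5 semitones over a third = augmented.

A3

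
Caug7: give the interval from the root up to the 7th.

minor seventh

C augmented seventh is spelled C, E, G#, Bb.
That puts C below Bb.
C up to Bb is 10 semitones, a half step narrower than a major seventh, so the interval is minor.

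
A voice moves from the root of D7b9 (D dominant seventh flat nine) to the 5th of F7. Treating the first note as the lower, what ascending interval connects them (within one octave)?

minor 7th

D7b9 (D dominant seventh flat nine) has D as its root, and F7 has C as its 5th.
From D to C: 10 semitones over a seventh = minor.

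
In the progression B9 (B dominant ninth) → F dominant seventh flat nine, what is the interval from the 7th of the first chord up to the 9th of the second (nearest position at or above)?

d7

The 7th of B9 (B dominant ninth) is A; the 9th of F dominant seventh flat nine is G♭.
From A to G♭: 9 semitones over a seventh = diminished.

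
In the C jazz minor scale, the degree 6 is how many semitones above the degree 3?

6

The scale is C D Eb F G A B.
Eb up to A is an augmented fourth — 6 semitones.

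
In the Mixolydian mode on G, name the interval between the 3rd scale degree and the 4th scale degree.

minor second

Spelling the Mixolydian mode on G: G A B C D E F.
3rd scale degree = B; scale degree 4 = C.
From B to C: 1 semitone over a second = minor.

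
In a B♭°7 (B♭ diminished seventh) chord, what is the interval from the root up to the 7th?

The chord tones of B♭dim7 (B♭ diminished seventh) are B♭, D♭, F♭, A𝄫.
So we need the interval from B♭ up to A𝄫.
B♭ up to A𝄫 is 9 semitones, a whole step narrower than a major seventh, so the interval is diminished.

diminished seventh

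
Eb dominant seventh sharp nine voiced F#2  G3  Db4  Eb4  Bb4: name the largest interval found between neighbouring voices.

Adjacent intervals: F#2→G3 = minor ninth; G3→Db4 = diminished fifth; Db4→Eb4 = major second; Eb4→Bb4 = perfect fifth.
The largest is F#2 to G3, a minor ninth (13 semitones).

minor ninth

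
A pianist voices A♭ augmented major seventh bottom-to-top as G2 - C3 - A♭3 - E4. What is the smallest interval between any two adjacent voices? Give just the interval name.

Adjacent intervals: G2→C3 = perfect fourth; C3→A♭3 = minor sixth; A♭3→E4 = augmented fifth.
The smallest is G2 to C3, a perfect fourth (5 semitones).

P4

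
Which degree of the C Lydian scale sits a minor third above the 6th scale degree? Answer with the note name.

C

The scale is C D E F# G A B.
The 6th scale degree is A; a minor third above that is C — scale degree 1.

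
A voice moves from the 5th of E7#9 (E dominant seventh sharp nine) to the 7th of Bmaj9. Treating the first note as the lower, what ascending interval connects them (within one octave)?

The 5th of E7#9 (E dominant seventh sharp nine) is B; the 7th of Bmaj9 is A#.
Counting 7 letters and 11 half steps from B gives a major seventh.

major seventh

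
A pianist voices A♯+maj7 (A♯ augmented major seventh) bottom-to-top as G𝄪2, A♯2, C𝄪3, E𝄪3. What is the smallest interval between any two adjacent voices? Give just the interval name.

Adjacent intervals: G𝄪2→A♯2 = minor second; A♯2→C𝄪3 = major third; C𝄪3→E𝄪3 = major third.
The smallest is G𝄪2 to A♯2, a minor second (1 semitone).

minor 2nd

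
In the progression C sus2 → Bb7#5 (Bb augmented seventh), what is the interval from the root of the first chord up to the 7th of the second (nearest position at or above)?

The root of C sus2 is C; the 7th of Bb7#5 (Bb augmented seventh) is Ab.
C up to Ab is 8 semitones, a half step narrower than a major sixth, so the interval is minor.

m6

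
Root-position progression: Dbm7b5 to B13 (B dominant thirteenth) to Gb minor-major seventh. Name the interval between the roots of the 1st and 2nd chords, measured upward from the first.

The roots are Db and B.
6 letter names make it a sixth; at 10 semitones (a half step wider than major) the quality is augmented.

A6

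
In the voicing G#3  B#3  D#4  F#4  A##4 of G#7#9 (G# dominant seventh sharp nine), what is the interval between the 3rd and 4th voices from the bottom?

minor 3rd

Those voices are D#4 and F#4.
D# up to F# is 3 semitones, a half step narrower than a major third, so the interval is minor.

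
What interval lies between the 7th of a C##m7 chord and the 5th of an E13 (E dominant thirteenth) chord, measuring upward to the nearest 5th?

diminished octave

C##m7 has B# as its 7th, and E13 (E dominant thirteenth) has B as its 5th.
B# up to B is 11 semitones, a half step narrower than a perfect octave, so the interval is diminished.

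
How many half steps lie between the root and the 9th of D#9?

14

Spelling the chord: D#-F##-A#-C#-E#.
D# to E# is a major ninth: 14 semitones.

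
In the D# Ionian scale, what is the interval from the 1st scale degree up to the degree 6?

The scale runs D# E# F## G# A# B# C##.
So we need the interval from D# up to B#.
Counting 6 letters and 9 half steps from D# gives a major sixth.

major sixth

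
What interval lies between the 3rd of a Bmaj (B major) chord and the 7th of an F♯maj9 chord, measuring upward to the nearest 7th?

Bmaj (B major) has D♯ as its 3rd, and F♯maj9 has E♯ as its 7th.
D♯ up to E♯ spans 2 letter names and 2 semitones — a major second.

major 2nd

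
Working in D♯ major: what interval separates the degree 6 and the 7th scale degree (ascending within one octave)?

major second

Spelling D♯ major: D♯ E♯ F𝄪 G♯ A♯ B♯ C𝄪.
The degree 6 is B♯ and the degree 7 is C𝄪.
Counting 2 letters and 2 half steps from B♯ gives a major second.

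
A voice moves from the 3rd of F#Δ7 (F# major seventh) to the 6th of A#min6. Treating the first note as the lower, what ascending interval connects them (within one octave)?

major 6th

The 3rd of F#Δ7 (F# major seventh) is A#; the 6th of A#min6 is F##.
From A# to F## is 9 semitones, exactly the major sixth.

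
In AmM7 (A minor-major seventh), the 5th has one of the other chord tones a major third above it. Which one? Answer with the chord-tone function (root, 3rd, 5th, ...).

7th

The chord tones of AmM7 (A minor-major seventh) are A, C, E, G#.
The 5th is E. A major third above E is G#.
G# is the chord's 7th.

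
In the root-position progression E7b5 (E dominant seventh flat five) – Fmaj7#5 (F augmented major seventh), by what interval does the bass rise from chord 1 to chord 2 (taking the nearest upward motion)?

The roots are E and F.
2 letter names make it a second; at 1 semitone (a half step narrower than major) the quality is minor.

m2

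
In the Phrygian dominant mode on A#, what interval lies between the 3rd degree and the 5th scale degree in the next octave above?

Spelling the Phrygian dominant mode on A#: A# B C## D# E# F# G#.
That puts C## below E#.
10 letter names make it a tenth; at 15 semitones (a half step narrower than major) the quality is minor.

minor tenth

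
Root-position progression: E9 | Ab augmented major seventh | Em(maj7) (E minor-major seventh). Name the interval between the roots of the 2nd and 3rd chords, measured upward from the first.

augmented fifth

The roots are Ab and E.
Ab up to E is 8 semitones, a half step wider than a perfect fifth, so the interval is augmented.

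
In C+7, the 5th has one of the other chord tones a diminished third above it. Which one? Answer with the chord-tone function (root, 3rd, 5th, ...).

7th

The chord tones of C+7 are C-E-G#-Bb.
The 5th is G#. A diminished third above G# is Bb.
Bb is the chord's 7th.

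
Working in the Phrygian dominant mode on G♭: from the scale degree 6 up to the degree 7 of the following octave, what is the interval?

major ninth

Spelling the Phrygian dominant mode on G♭: G♭ A𝄫 B♭ C♭ D♭ E𝄫 F♭.
The scale degree 6 is E𝄫 and the 7th degree (up an octave) is F♭.
E𝄫 up to F♭ spans 9 letter names and 14 semitones — a major ninth.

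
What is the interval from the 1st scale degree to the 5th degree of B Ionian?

Spelling B Ionian: B C♯ D♯ E F♯ G♯ A♯.
So we need the interval from B up to F♯.
From B to F♯ is 7 semitones, exactly the perfect fifth.

perfect 5th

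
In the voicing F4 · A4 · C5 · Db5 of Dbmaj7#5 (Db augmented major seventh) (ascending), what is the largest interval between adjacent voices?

Adjacent intervals: F4→A4 = major third; A4→C5 = minor third; C5→Db5 = minor second.
The largest is F4 to A4, a major third (4 semitones).

major third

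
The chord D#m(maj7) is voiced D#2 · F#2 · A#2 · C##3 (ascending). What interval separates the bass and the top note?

The outer voices are D#2 and C##3.
From D# to C## is 11 semitones, exactly the major seventh.

major seventh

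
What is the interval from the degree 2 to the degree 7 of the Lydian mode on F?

M6

F lydian: F G A B C D E.
The degree 2 is G and the 7th scale degree is E.
G up to E spans 6 letter names and 9 semitones — a major sixth.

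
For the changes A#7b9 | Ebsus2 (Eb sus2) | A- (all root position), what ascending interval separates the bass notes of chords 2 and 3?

augmented fourth

The roots are Eb and A.
4 letter names make it a fourth; at 6 semitones (a half step wider than perfect) the quality is augmented.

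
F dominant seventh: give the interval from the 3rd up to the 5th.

The chord tones of F7 are F–A–C–Eb.
3rd = A; 5th = C.
A up to C is 3 semitones, a half step narrower than a major third, so the interval is minor.

minor third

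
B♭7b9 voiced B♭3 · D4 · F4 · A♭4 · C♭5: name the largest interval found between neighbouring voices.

Adjacent intervals: B♭3→D4 = major third; D4→F4 = minor third; F4→A♭4 = minor third; A♭4→C♭5 = minor third.
The largest is B♭3 to D4, a major third (4 semitones).

major third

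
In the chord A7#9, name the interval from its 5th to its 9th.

augmented 5th

A7#9: A, C#, E, G, B#.
5th = E; 9th = B#.
E up to B# is 8 semitones, a half step wider than a perfect fifth, so the interval is augmented.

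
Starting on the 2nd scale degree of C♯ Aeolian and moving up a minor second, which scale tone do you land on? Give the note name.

The scale is C♯ D♯ E F♯ G♯ A B.
The 2nd scale degree is D♯; a minor second above that is E — scale degree 3.

E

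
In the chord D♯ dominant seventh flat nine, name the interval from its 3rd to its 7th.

Spelling the chord: D♯ F𝄪 A♯ C♯ E.
The 3rd is F𝄪 and the 7th is C♯.
F𝄪 up to C♯ is 6 semitones, a half step narrower than a perfect fifth, so the interval is diminished.

diminished 5th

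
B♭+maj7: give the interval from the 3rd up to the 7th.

perfect fifth

B♭maj7#5 is spelled B♭, D, F♯, A.
That puts D below A.
D up to A spans 5 letter names and 7 semitones — a perfect fifth.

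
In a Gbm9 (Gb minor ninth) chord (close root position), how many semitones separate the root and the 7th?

10

The chord tones of Gbmin9 are Gb, Bbb, Db, Fb, Ab.
Gb to Fb is a minor seventh: 10 semitones.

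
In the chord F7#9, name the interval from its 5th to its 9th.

F7#9 (F dominant seventh sharp nine) is spelled F A C E♭ G♯.
So we need the interval from C up to G♯.
From C to G♯: 8 semitones over a fifth = augmented.

augmented fifth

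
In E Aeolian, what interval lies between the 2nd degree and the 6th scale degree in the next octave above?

E natural minor: E F# G A B C D.
The 2nd degree is F# and the 6th scale degree (up an octave) is C.
F# up to C is 18 semitones, a half step narrower than a perfect twelfth, so the interval is diminished.

d12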